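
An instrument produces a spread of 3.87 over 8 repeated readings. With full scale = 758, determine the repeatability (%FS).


Repeatability = (spread / full scale) * 100%.
R = (3.87 / 758) * 100
R = 0.511 %FS

0.511 %FS


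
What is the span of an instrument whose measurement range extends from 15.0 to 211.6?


Span = upper range - lower range.
Span = 211.6 - (15.0)
Span = 196.6

196.6


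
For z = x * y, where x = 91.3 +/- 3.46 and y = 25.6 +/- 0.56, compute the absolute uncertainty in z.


For a product z = x*y, the relative uncertainty is:
uz/z = sqrt((ux/x)^2 + (uy/y)^2)
Relative uncertainties: ux/x = 3.46/91.3 = 0.037897
uy/y = 0.56/25.6 = 0.021875
z = 91.3 * 25.6 = 2337.3
uz = 2337.3 * sqrt(0.037897^2 + 0.021875^2) = 102.273

102.273


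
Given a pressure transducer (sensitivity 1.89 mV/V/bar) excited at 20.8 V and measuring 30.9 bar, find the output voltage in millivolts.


Output = sensitivity * Vex * P.
Vout = 1.89 * 20.8 * 30.9
Vout = 39.312 * 30.9
Vout = 1214.74 mV

1214.74 mV


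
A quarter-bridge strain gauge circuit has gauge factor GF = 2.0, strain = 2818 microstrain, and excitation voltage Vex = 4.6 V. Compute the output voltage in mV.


Quarter bridge output: Vout = (GF * epsilon * Vex) / 4.
Vout = (2.0 * 2818e-6 * 4.6) / 4
Vout = 0.0259256 / 4 V
Vout = 0.0064814 V = 6.4814 mV

6.4814 mV


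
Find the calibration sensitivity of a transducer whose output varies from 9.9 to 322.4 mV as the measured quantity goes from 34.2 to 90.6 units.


Sensitivity = (y2 - y1) / (x2 - x1).
S = (322.4 - 9.9) / (90.6 - 34.2)
S = 312.5 / 56.4
S = 5.5408 mV/unit

5.5408 mV/unit


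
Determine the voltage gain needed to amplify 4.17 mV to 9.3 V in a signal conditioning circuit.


Gain = Vout / Vin (converting to same units).
G = 9.3 V / 4.17 mV
G = 9300.0 mV / 4.17 mV
G = 2230.22

2230.22


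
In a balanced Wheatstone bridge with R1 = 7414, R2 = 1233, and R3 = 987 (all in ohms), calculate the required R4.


At balance: R1*R4 = R2*R3, so R4 = R2*R3/R1.
R4 = 1233 * 987 / 7414
R4 = 1216971 / 7414
R4 = 164.14 ohm

164.14 ohm


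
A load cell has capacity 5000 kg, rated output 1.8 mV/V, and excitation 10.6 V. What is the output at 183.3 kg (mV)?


Vout = rated_output * Vex * (load / capacity).
Vout = 1.8 * 10.6 * (183.3 / 5000)
Vout = 1.8 * 10.6 * 0.03666
Vout = 0.699 mV

0.699 mV


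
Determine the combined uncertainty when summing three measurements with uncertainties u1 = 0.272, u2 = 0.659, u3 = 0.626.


For a sum of independent quantities, uc = sqrt(u1^2 + u2^2 + u3^2).
uc = sqrt(0.272^2 + 0.659^2 + 0.626^2)
uc = sqrt(0.073984 + 0.434281 + 0.391876)
uc = 0.9488

0.9488


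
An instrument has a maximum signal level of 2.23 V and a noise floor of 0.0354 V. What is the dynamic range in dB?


Dynamic range = 20 * log10(Vmax / Vnoise).
DR = 20 * log10(2.23 / 0.0354)
DR = 20 * log10(62.99)
DR = 35.99 dB

35.99 dB


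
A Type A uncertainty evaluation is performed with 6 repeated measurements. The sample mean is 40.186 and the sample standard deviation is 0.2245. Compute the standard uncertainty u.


The standard uncertainty for Type A evaluation is u = s / sqrt(n).
u = 0.2245 / sqrt(6)
u = 0.2245 / 2.4495
u = 0.0917

0.0917


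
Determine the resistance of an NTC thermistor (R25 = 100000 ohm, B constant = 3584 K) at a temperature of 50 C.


NTC thermistor equation: Rt = R25 * exp(B * (1/T - 1/T25)).
T in Kelvin: 323.15 K, T25 = 298.15 K
1/T - 1/T25 = 1/323.15 - 1/298.15 = -0.00025948
B * (1/T - 1/T25) = 3584 * -0.00025948 = -0.93
Rt = 100000 * exp(-0.93) = 39456.5 ohm

39456.5 ohm


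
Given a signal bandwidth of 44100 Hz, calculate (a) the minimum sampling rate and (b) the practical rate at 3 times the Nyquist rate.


By Nyquist theorem, fs_min = 2 * fmax.
fs_min = 2 * 44100 = 88200 Hz
Practical rate = 3 * fs_min = 3 * 88200 = 264600 Hz

fs_min = 88200 Hz, fs_practical = 264600 Hz


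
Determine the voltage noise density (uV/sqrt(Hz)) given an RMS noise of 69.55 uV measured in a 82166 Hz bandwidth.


Noise spectral density = Vrms / sqrt(BW).
NSD = 69.55 / sqrt(82166)
NSD = 69.55 / 286.6461
NSD = 0.2426 uV/sqrt(Hz)

0.2426 uV/sqrt(Hz)


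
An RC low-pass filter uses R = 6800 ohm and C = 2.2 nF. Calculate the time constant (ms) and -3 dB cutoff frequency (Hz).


Time constant: tau = R * C.
tau = 6800 * 2.20e-09 = 1.496e-05 s
tau = 0.015 ms
Cutoff frequency: fc = 1 / (2*pi*R*C).
fc = 1 / (2*pi*1.496e-05) = 10638.7 Hz

tau = 0.015 ms, fc = 10638.7 Hz


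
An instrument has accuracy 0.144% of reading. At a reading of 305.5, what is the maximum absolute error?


Absolute error = (accuracy% / 100) * reading.
Error = (0.144 / 100) * 305.5
Error = 0.00144 * 305.5
Error = 0.4399

0.4399


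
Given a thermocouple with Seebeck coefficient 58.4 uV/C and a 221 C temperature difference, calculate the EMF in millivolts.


The thermocouple output V = sensitivity * dT.
V = 58.4 uV/C * 221 C
V = 12906.4 uV
V = 12.906 mV

12.906 mV


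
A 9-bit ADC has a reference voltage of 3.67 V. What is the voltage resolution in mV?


The resolution (LSB) of an ADC is Vref / 2^n.
LSB = 3.67 / 2^9
LSB = 3.67 / 512
LSB = 0.00716797 V = 7.16796875 mV

7.16796875 mV


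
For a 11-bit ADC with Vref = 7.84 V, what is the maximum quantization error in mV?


The maximum quantization error is +/- LSB/2.
LSB = Vref / 2^n = 7.84 / 2048 = 0.00382812 V
Max error = LSB / 2 = 0.00382812 / 2 = 0.00191406 V
Max error = 1.9141 mV

1.9141 mV


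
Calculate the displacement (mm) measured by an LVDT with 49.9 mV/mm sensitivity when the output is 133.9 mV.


Displacement = Vout / sensitivity.
d = 133.9 / 49.9
d = 2.683 mm

2.683 mm


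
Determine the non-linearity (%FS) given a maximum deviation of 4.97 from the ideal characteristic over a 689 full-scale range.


Linearity error = (max deviation / full scale) * 100%.
Linearity = (4.97 / 689) * 100
Linearity = 0.721 %FS

0.721 %FS


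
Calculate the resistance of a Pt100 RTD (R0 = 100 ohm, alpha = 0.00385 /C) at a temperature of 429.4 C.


The RTD equation: Rt = R0 * (1 + alpha * T).
Rt = 100 * (1 + 0.00385 * 429.4)
Rt = 100 * (1 + 1.65319)
Rt = 100 * 2.65319
Rt = 265.319 ohm

265.319 ohm


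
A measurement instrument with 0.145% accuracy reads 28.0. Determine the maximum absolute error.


Absolute error = (accuracy% / 100) * reading.
Error = (0.145 / 100) * 28.0
Error = 0.00145 * 28.0
Error = 0.0406

0.0406


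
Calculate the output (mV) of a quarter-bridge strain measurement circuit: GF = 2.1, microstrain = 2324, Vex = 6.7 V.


Quarter bridge output: Vout = (GF * epsilon * Vex) / 4.
Vout = (2.1 * 2324e-6 * 6.7) / 4
Vout = 0.03269868 / 4 V
Vout = 0.00817467 V = 8.1747 mV

8.1747 mV


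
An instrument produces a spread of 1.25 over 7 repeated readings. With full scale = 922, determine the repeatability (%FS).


Repeatability = (spread / full scale) * 100%.
R = (1.25 / 922) * 100
R = 0.136 %FS

0.136 %FS


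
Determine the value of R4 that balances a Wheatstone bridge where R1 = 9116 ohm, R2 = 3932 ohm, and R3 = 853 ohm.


At balance: R1*R4 = R2*R3, so R4 = R2*R3/R1.
R4 = 3932 * 853 / 9116
R4 = 3353996 / 9116
R4 = 367.92 ohm

367.92 ohm


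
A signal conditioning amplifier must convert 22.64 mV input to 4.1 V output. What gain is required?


Gain = Vout / Vin (converting to same units).
G = 4.1 V / 22.64 mV
G = 4100.0 mV / 22.64 mV
G = 181.1

181.1


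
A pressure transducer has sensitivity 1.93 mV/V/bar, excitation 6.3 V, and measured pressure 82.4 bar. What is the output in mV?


Output = sensitivity * Vex * P.
Vout = 1.93 * 6.3 * 82.4
Vout = 12.159 * 82.4
Vout = 1001.9 mV

1001.9 mV


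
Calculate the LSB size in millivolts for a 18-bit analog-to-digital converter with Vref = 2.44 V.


The resolution (LSB) of an ADC is Vref / 2^n.
LSB = 2.44 / 2^18
LSB = 2.44 / 262144
LSB = 9.31e-06 V = 0.00930786 mV

0.00930786 mV


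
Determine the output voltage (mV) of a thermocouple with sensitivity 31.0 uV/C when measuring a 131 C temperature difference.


The thermocouple output V = sensitivity * dT.
V = 31.0 uV/C * 131 C
V = 4061.0 uV
V = 4.061 mV

4.061 mV


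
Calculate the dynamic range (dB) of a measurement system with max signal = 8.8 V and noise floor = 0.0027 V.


Dynamic range = 20 * log10(Vmax / Vnoise).
DR = 20 * log10(8.8 / 0.0027)
DR = 20 * log10(3259.26)
DR = 70.26 dB

70.26 dB


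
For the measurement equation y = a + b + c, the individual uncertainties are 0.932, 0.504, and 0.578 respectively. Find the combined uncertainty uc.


For a sum of independent quantities, uc = sqrt(u1^2 + u2^2 + u3^2).
uc = sqrt(0.932^2 + 0.504^2 + 0.578^2)
uc = sqrt(0.868624 + 0.254016 + 0.334084)
uc = 1.2069

1.2069


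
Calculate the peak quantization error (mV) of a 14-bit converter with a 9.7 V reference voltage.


The maximum quantization error is +/- LSB/2.
LSB = Vref / 2^n = 9.7 / 16384 = 0.00059204 V
Max error = LSB / 2 = 0.00059204 / 2 = 0.00029602 V
Max error = 0.296 mV

0.296 mV


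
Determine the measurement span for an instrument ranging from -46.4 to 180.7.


Span = upper range - lower range.
Span = 180.7 - (-46.4)
Span = 227.1

227.1


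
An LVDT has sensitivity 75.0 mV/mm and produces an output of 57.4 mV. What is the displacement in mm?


Displacement = Vout / sensitivity.
d = 57.4 / 75.0
d = 0.765 mm

0.765 mm


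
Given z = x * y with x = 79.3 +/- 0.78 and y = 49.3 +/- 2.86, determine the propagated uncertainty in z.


For a product z = x*y, the relative uncertainty is:
uz/z = sqrt((ux/x)^2 + (uy/y)^2)
Relative uncertainties: ux/x = 0.78/79.3 = 0.009836
uy/y = 2.86/49.3 = 0.058012
z = 79.3 * 49.3 = 3909.5
uz = 3909.5 * sqrt(0.009836^2 + 0.058012^2) = 230.035

230.035


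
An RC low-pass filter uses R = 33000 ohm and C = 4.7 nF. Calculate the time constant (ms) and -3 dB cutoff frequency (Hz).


Time constant: tau = R * C.
tau = 33000 * 4.70e-09 = 0.0001551 s
tau = 0.1551 ms
Cutoff frequency: fc = 1 / (2*pi*R*C).
fc = 1 / (2*pi*0.0001551) = 1026.14 Hz

tau = 0.1551 ms, fc = 1026.14 Hz


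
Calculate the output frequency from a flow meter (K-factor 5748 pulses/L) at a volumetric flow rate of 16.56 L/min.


Frequency = K * Q / 60 (converting L/min to L/s).
f = 5748 * 16.56 / 60
f = 95186.88 / 60
f = 1586.45 Hz

1586.45 Hz


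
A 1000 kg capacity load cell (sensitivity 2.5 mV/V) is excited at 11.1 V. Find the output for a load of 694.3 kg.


Vout = rated_output * Vex * (load / capacity).
Vout = 2.5 * 11.1 * (694.3 / 1000)
Vout = 2.5 * 11.1 * 0.6943
Vout = 19.267 mV

19.267 mV


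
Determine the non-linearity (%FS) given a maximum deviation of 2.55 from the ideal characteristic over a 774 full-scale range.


Linearity error = (max deviation / full scale) * 100%.
Linearity = (2.55 / 774) * 100
Linearity = 0.329 %FS

0.329 %FS


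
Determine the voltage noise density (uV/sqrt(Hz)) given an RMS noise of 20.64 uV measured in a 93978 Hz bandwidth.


Noise spectral density = Vrms / sqrt(BW).
NSD = 20.64 / sqrt(93978)
NSD = 20.64 / 306.5583
NSD = 0.0673 uV/sqrt(Hz)

0.0673 uV/sqrt(Hz)


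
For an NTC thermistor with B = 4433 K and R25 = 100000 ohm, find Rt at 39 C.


NTC thermistor equation: Rt = R25 * exp(B * (1/T - 1/T25)).
T in Kelvin: 312.15 K, T25 = 298.15 K
1/T - 1/T25 = 1/312.15 - 1/298.15 = -0.00015043
B * (1/T - 1/T25) = 4433 * -0.00015043 = -0.6668
Rt = 100000 * exp(-0.6668) = 51332.3 ohm

51332.3 ohm


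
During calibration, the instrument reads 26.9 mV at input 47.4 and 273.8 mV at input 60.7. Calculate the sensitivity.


Sensitivity = (y2 - y1) / (x2 - x1).
S = (273.8 - 26.9) / (60.7 - 47.4)
S = 246.9 / 13.3
S = 18.5639 mV/unit

18.5639 mV/unit


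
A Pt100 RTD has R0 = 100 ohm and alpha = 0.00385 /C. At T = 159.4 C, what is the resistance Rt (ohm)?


The RTD equation: Rt = R0 * (1 + alpha * T).
Rt = 100 * (1 + 0.00385 * 159.4)
Rt = 100 * (1 + 0.61369)
Rt = 100 * 1.61369
Rt = 161.369 ohm

161.369 ohm


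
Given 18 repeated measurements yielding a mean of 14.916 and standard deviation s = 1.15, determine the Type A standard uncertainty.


The standard uncertainty for Type A evaluation is u = s / sqrt(n).
u = 1.15 / sqrt(18)
u = 1.15 / 4.2426
u = 0.2711

0.2711


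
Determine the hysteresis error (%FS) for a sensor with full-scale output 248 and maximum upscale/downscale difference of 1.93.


Hysteresis = (max difference / full scale) * 100%.
H = (1.93 / 248) * 100
H = 0.778 %FS

0.778 %FS


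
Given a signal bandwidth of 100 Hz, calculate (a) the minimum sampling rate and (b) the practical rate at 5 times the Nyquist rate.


By Nyquist theorem, fs_min = 2 * fmax.
fs_min = 2 * 100 = 200 Hz
Practical rate = 5 * fs_min = 5 * 200 = 1000 Hz

fs_min = 200 Hz, fs_practical = 1000 Hz


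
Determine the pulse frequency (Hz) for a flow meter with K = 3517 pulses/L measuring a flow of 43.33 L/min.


Frequency = K * Q / 60 (converting L/min to L/s).
f = 3517 * 43.33 / 60
f = 152391.61 / 60
f = 2539.86 Hz

2539.86 Hz


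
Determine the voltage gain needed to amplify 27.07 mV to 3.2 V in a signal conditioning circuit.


Gain = Vout / Vin (converting to same units).
G = 3.2 V / 27.07 mV
G = 3200.0 mV / 27.07 mV
G = 118.21

118.21


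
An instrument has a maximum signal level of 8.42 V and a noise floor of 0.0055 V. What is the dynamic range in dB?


Dynamic range = 20 * log10(Vmax / Vnoise).
DR = 20 * log10(8.42 / 0.0055)
DR = 20 * log10(1530.91)
DR = 63.7 dB

63.7 dB


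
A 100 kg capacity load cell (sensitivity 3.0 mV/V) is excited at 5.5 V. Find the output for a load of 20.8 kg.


Vout = rated_output * Vex * (load / capacity).
Vout = 3.0 * 5.5 * (20.8 / 100)
Vout = 3.0 * 5.5 * 0.208
Vout = 3.432 mV

3.432 mV


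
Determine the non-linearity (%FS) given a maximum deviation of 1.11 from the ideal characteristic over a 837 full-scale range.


Linearity error = (max deviation / full scale) * 100%.
Linearity = (1.11 / 837) * 100
Linearity = 0.133 %FS

0.133 %FS


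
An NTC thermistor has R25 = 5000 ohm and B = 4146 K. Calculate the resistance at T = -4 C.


NTC thermistor equation: Rt = R25 * exp(B * (1/T - 1/T25)).
T in Kelvin: 269.15 K, T25 = 298.15 K
1/T - 1/T25 = 1/269.15 - 1/298.15 = 0.00036138
B * (1/T - 1/T25) = 4146 * 0.00036138 = 1.4983
Rt = 5000 * exp(1.4983) = 22370.3 ohm

22370.3 ohm


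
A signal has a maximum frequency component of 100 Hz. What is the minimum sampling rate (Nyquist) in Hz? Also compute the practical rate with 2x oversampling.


By Nyquist theorem, fs_min = 2 * fmax.
fs_min = 2 * 100 = 200 Hz
Practical rate = 2 * fs_min = 2 * 200 = 400 Hz

fs_min = 200 Hz, fs_practical = 400 Hz


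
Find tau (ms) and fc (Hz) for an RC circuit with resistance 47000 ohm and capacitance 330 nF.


Time constant: tau = R * C.
tau = 47000 * 3.30e-07 = 0.01551 s
tau = 15.51 ms
Cutoff frequency: fc = 1 / (2*pi*R*C).
fc = 1 / (2*pi*0.01551) = 10.26 Hz

tau = 15.51 ms, fc = 10.26 Hz


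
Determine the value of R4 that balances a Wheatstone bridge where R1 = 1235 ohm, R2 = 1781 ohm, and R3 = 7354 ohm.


At balance: R1*R4 = R2*R3, so R4 = R2*R3/R1.
R4 = 1781 * 7354 / 1235
R4 = 13097474 / 1235
R4 = 10605.24 ohm

10605.24 ohm


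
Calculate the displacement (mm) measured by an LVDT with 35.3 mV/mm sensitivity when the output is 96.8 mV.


Displacement = Vout / sensitivity.
d = 96.8 / 35.3
d = 2.742 mm

2.742 mm


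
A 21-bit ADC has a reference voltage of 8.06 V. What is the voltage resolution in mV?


The resolution (LSB) of an ADC is Vref / 2^n.
LSB = 8.06 / 2^21
LSB = 8.06 / 2097152
LSB = 3.84e-06 V = 0.00384331 mV

0.00384331 mV


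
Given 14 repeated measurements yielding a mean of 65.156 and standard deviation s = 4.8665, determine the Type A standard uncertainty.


The standard uncertainty for Type A evaluation is u = s / sqrt(n).
u = 4.8665 / sqrt(14)
u = 4.8665 / 3.7417
u = 1.3006

1.3006


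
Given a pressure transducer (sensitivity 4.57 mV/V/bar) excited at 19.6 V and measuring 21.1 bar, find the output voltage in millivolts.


Output = sensitivity * Vex * P.
Vout = 4.57 * 19.6 * 21.1
Vout = 89.572 * 21.1
Vout = 1889.97 mV

1889.97 mV


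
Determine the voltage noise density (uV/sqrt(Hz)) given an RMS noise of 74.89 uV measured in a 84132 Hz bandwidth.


Noise spectral density = Vrms / sqrt(BW).
NSD = 74.89 / sqrt(84132)
NSD = 74.89 / 290.0552
NSD = 0.2582 uV/sqrt(Hz)

0.2582 uV/sqrt(Hz)


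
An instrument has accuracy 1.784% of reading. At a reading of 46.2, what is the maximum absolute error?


Absolute error = (accuracy% / 100) * reading.
Error = (1.784 / 100) * 46.2
Error = 0.01784 * 46.2
Error = 0.8242

0.8242


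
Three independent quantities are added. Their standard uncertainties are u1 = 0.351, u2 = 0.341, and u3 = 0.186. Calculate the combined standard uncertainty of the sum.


For a sum of independent quantities, uc = sqrt(u1^2 + u2^2 + u3^2).
uc = sqrt(0.351^2 + 0.341^2 + 0.186^2)
uc = sqrt(0.123201 + 0.116281 + 0.034596)
uc = 0.5235

0.5235


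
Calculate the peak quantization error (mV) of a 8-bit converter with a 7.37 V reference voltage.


The maximum quantization error is +/- LSB/2.
LSB = Vref / 2^n = 7.37 / 256 = 0.02878906 V
Max error = LSB / 2 = 0.02878906 / 2 = 0.01439453 V
Max error = 14.3945 mV

14.3945 mV


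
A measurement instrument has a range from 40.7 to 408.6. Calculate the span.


Span = upper range - lower range.
Span = 408.6 - (40.7)
Span = 367.9

367.9


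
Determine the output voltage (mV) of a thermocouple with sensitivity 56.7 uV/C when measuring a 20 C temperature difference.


The thermocouple output V = sensitivity * dT.
V = 56.7 uV/C * 20 C
V = 1134.0 uV
V = 1.134 mV

1.134 mV


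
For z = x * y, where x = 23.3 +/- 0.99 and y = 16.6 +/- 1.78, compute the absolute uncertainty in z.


For a product z = x*y, the relative uncertainty is:
uz/z = sqrt((ux/x)^2 + (uy/y)^2)
Relative uncertainties: ux/x = 0.99/23.3 = 0.042489
uy/y = 1.78/16.6 = 0.107229
z = 23.3 * 16.6 = 386.8
uz = 386.8 * sqrt(0.042489^2 + 0.107229^2) = 44.611

44.611


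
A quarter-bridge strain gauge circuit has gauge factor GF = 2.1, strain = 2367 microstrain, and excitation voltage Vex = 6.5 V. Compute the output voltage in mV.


Quarter bridge output: Vout = (GF * epsilon * Vex) / 4.
Vout = (2.1 * 2367e-6 * 6.5) / 4
Vout = 0.03230955 / 4 V
Vout = 0.00807739 V = 8.0774 mV

8.0774 mV


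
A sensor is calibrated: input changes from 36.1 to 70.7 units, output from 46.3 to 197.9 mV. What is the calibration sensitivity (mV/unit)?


Sensitivity = (y2 - y1) / (x2 - x1).
S = (197.9 - 46.3) / (70.7 - 36.1)
S = 151.6 / 34.6
S = 4.3815 mV/unit

4.3815 mV/unit


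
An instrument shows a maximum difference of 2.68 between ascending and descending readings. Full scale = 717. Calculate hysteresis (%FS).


Hysteresis = (max difference / full scale) * 100%.
H = (2.68 / 717) * 100
H = 0.374 %FS

0.374 %FS


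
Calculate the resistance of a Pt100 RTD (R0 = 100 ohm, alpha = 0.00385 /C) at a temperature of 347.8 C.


The RTD equation: Rt = R0 * (1 + alpha * T).
Rt = 100 * (1 + 0.00385 * 347.8)
Rt = 100 * (1 + 1.33903)
Rt = 100 * 2.33903
Rt = 233.903 ohm

233.903 ohm


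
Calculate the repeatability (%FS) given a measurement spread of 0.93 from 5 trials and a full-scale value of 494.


Repeatability = (spread / full scale) * 100%.
R = (0.93 / 494) * 100
R = 0.188 %FS

0.188 %FS


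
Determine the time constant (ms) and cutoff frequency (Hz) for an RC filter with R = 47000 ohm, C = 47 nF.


Time constant: tau = R * C.
tau = 47000 * 4.70e-08 = 0.002209 s
tau = 2.209 ms
Cutoff frequency: fc = 1 / (2*pi*R*C).
fc = 1 / (2*pi*0.002209) = 72.05 Hz

tau = 2.209 ms, fc = 72.05 Hz


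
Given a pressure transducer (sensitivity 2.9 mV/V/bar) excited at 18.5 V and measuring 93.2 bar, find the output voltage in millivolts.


Output = sensitivity * Vex * P.
Vout = 2.9 * 18.5 * 93.2
Vout = 53.65 * 93.2
Vout = 5000.18 mV

5000.18 mV


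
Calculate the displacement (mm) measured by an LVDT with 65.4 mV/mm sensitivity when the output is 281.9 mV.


Displacement = Vout / sensitivity.
d = 281.9 / 65.4
d = 4.31 mm

4.31 mm


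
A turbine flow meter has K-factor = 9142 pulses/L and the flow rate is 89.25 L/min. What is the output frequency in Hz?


Frequency = K * Q / 60 (converting L/min to L/s).
f = 9142 * 89.25 / 60
f = 815923.5 / 60
f = 13598.73 Hz

13598.73 Hz


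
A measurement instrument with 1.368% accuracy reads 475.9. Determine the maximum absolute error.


Absolute error = (accuracy% / 100) * reading.
Error = (1.368 / 100) * 475.9
Error = 0.01368 * 475.9
Error = 6.5103

6.5103


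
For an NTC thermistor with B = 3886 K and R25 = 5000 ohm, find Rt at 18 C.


NTC thermistor equation: Rt = R25 * exp(B * (1/T - 1/T25)).
T in Kelvin: 291.15 K, T25 = 298.15 K
1/T - 1/T25 = 1/291.15 - 1/298.15 = 8.064e-05
B * (1/T - 1/T25) = 3886 * 8.064e-05 = 0.3134
Rt = 5000 * exp(0.3134) = 6840.1 ohm

6840.1 ohm


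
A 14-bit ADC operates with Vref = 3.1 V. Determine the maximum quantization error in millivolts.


The maximum quantization error is +/- LSB/2.
LSB = Vref / 2^n = 3.1 / 16384 = 0.00018921 V
Max error = LSB / 2 = 0.00018921 / 2 = 9.46e-05 V
Max error = 0.0946 mV

0.0946 mV


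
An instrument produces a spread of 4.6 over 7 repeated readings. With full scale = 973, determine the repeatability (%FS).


Repeatability = (spread / full scale) * 100%.
R = (4.6 / 973) * 100
R = 0.473 %FS

0.473 %FS


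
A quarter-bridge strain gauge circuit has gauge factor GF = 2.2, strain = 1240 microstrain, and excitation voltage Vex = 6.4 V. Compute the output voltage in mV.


Quarter bridge output: Vout = (GF * epsilon * Vex) / 4.
Vout = (2.2 * 1240e-6 * 6.4) / 4
Vout = 0.0174592 / 4 V
Vout = 0.0043648 V = 4.3648 mV

4.3648 mV


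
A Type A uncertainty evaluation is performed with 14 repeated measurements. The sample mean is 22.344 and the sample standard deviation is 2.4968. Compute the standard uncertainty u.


The standard uncertainty for Type A evaluation is u = s / sqrt(n).
u = 2.4968 / sqrt(14)
u = 2.4968 / 3.7417
u = 0.6673

0.6673


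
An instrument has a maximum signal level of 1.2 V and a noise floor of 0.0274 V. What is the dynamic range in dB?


Dynamic range = 20 * log10(Vmax / Vnoise).
DR = 20 * log10(1.2 / 0.0274)
DR = 20 * log10(43.8)
DR = 32.83 dB

32.83 dB


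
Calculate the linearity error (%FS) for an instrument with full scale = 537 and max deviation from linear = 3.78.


Linearity error = (max deviation / full scale) * 100%.
Linearity = (3.78 / 537) * 100
Linearity = 0.704 %FS

0.704 %FS


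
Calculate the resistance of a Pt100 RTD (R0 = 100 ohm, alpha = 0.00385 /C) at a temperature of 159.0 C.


The RTD equation: Rt = R0 * (1 + alpha * T).
Rt = 100 * (1 + 0.00385 * 159.0)
Rt = 100 * (1 + 0.61215)
Rt = 100 * 1.61215
Rt = 161.215 ohm

161.215 ohm


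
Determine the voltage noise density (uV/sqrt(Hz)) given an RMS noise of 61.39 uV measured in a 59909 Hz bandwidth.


Noise spectral density = Vrms / sqrt(BW).
NSD = 61.39 / sqrt(59909)
NSD = 61.39 / 244.7632
NSD = 0.2508 uV/sqrt(Hz)

0.2508 uV/sqrt(Hz)


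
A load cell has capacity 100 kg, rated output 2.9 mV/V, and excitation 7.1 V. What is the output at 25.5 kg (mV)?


Vout = rated_output * Vex * (load / capacity).
Vout = 2.9 * 7.1 * (25.5 / 100)
Vout = 2.9 * 7.1 * 0.255
Vout = 5.25 mV

5.25 mV


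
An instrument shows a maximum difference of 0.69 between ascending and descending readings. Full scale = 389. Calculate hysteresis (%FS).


Hysteresis = (max difference / full scale) * 100%.
H = (0.69 / 389) * 100
H = 0.177 %FS

0.177 %FS


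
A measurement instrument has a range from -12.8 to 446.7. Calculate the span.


Span = upper range - lower range.
Span = 446.7 - (-12.8)
Span = 459.5

459.5


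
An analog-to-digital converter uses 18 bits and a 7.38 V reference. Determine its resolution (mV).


The resolution (LSB) of an ADC is Vref / 2^n.
LSB = 7.38 / 2^18
LSB = 7.38 / 262144
LSB = 2.815e-05 V = 0.02815247 mV

0.02815247 mV


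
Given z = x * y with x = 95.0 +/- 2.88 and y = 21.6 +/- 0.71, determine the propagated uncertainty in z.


For a product z = x*y, the relative uncertainty is:
uz/z = sqrt((ux/x)^2 + (uy/y)^2)
Relative uncertainties: ux/x = 2.88/95.0 = 0.030316
uy/y = 0.71/21.6 = 0.03287
z = 95.0 * 21.6 = 2052.0
uz = 2052.0 * sqrt(0.030316^2 + 0.03287^2) = 91.757

91.757


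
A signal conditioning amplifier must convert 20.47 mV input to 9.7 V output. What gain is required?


Gain = Vout / Vin (converting to same units).
G = 9.7 V / 20.47 mV
G = 9700.0 mV / 20.47 mV
G = 473.86

473.86


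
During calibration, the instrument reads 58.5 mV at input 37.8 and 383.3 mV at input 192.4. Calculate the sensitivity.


Sensitivity = (y2 - y1) / (x2 - x1).
S = (383.3 - 58.5) / (192.4 - 37.8)
S = 324.8 / 154.6
S = 2.1009 mV/unit

2.1009 mV/unit


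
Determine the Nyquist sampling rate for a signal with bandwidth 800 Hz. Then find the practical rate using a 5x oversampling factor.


By Nyquist theorem, fs_min = 2 * fmax.
fs_min = 2 * 800 = 1600 Hz
Practical rate = 5 * fs_min = 5 * 1600 = 8000 Hz

fs_min = 1600 Hz, fs_practical = 8000 Hz


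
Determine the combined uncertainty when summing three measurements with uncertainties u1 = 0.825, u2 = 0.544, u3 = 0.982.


For a sum of independent quantities, uc = sqrt(u1^2 + u2^2 + u3^2).
uc = sqrt(0.825^2 + 0.544^2 + 0.982^2)
uc = sqrt(0.680625 + 0.295936 + 0.964324)
uc = 1.3932

1.3932


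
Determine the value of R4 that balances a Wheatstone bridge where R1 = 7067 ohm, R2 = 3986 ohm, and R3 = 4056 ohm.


At balance: R1*R4 = R2*R3, so R4 = R2*R3/R1.
R4 = 3986 * 4056 / 7067
R4 = 16167216 / 7067
R4 = 2287.71 ohm

2287.71 ohm


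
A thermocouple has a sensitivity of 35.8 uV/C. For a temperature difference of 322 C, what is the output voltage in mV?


The thermocouple output V = sensitivity * dT.
V = 35.8 uV/C * 322 C
V = 11527.6 uV
V = 11.528 mV

11.528 mV


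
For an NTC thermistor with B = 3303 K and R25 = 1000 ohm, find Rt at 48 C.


NTC thermistor equation: Rt = R25 * exp(B * (1/T - 1/T25)).
T in Kelvin: 321.15 K, T25 = 298.15 K
1/T - 1/T25 = 1/321.15 - 1/298.15 = -0.00024021
B * (1/T - 1/T25) = 3303 * -0.00024021 = -0.7934
Rt = 1000 * exp(-0.7934) = 452.3 ohm

452.3 ohm


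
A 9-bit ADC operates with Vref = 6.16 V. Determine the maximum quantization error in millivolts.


The maximum quantization error is +/- LSB/2.
LSB = Vref / 2^n = 6.16 / 512 = 0.01203125 V
Max error = LSB / 2 = 0.01203125 / 2 = 0.00601563 V
Max error = 6.0156 mV

6.0156 mV


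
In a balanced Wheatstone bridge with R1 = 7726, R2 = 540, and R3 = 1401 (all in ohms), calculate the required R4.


At balance: R1*R4 = R2*R3, so R4 = R2*R3/R1.
R4 = 540 * 1401 / 7726
R4 = 756540 / 7726
R4 = 97.92 ohm

97.92 ohm


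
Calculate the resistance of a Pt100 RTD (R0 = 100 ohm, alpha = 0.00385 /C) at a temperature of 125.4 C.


The RTD equation: Rt = R0 * (1 + alpha * T).
Rt = 100 * (1 + 0.00385 * 125.4)
Rt = 100 * (1 + 0.48279)
Rt = 100 * 1.48279
Rt = 148.279 ohm

148.279 ohm


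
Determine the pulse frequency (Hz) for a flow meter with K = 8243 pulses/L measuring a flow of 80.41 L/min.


Frequency = K * Q / 60 (converting L/min to L/s).
f = 8243 * 80.41 / 60
f = 662819.63 / 60
f = 11046.99 Hz

11046.99 Hz


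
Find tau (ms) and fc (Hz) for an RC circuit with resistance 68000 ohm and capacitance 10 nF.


Time constant: tau = R * C.
tau = 68000 * 1.00e-08 = 0.00068 s
tau = 0.68 ms
Cutoff frequency: fc = 1 / (2*pi*R*C).
fc = 1 / (2*pi*0.00068) = 234.05 Hz

tau = 0.68 ms, fc = 234.05 Hz


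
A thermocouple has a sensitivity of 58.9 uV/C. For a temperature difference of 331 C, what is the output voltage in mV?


The thermocouple output V = sensitivity * dT.
V = 58.9 uV/C * 331 C
V = 19495.9 uV
V = 19.496 mV

19.496 mV


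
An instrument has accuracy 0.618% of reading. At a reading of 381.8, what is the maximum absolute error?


Absolute error = (accuracy% / 100) * reading.
Error = (0.618 / 100) * 381.8
Error = 0.00618 * 381.8
Error = 2.3595

2.3595


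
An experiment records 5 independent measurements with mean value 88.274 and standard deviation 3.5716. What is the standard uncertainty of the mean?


The standard uncertainty for Type A evaluation is u = s / sqrt(n).
u = 3.5716 / sqrt(5)
u = 3.5716 / 2.2361
u = 1.5973

1.5973


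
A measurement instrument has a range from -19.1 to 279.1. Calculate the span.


Span = upper range - lower range.
Span = 279.1 - (-19.1)
Span = 298.2

298.2


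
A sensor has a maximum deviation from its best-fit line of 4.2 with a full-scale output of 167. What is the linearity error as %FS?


Linearity error = (max deviation / full scale) * 100%.
Linearity = (4.2 / 167) * 100
Linearity = 2.515 %FS

2.515 %FS


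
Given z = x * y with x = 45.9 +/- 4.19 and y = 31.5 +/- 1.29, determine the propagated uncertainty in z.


For a product z = x*y, the relative uncertainty is:
uz/z = sqrt((ux/x)^2 + (uy/y)^2)
Relative uncertainties: ux/x = 4.19/45.9 = 0.091285
uy/y = 1.29/31.5 = 0.040952
z = 45.9 * 31.5 = 1445.8
uz = 1445.8 * sqrt(0.091285^2 + 0.040952^2) = 144.658

144.658


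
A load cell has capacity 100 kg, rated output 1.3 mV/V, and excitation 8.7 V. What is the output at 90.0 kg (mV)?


Vout = rated_output * Vex * (load / capacity).
Vout = 1.3 * 8.7 * (90.0 / 100)
Vout = 1.3 * 8.7 * 0.9
Vout = 10.179 mV

10.179 mV


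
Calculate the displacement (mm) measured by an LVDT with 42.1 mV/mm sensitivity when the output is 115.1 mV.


Displacement = Vout / sensitivity.
d = 115.1 / 42.1
d = 2.734 mm

2.734 mm


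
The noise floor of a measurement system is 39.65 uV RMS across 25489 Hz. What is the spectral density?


Noise spectral density = Vrms / sqrt(BW).
NSD = 39.65 / sqrt(25489)
NSD = 39.65 / 159.6527
NSD = 0.2484 uV/sqrt(Hz)

0.2484 uV/sqrt(Hz)


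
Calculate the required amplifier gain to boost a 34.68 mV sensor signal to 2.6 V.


Gain = Vout / Vin (converting to same units).
G = 2.6 V / 34.68 mV
G = 2600.0 mV / 34.68 mV
G = 74.97

74.97


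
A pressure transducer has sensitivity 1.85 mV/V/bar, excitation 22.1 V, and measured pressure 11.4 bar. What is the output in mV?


Output = sensitivity * Vex * P.
Vout = 1.85 * 22.1 * 11.4
Vout = 40.885 * 11.4
Vout = 466.09 mV

466.09 mV


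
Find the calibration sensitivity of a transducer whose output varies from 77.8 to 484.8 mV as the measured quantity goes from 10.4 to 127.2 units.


Sensitivity = (y2 - y1) / (x2 - x1).
S = (484.8 - 77.8) / (127.2 - 10.4)
S = 407.0 / 116.8
S = 3.4846 mV/unit

3.4846 mV/unit


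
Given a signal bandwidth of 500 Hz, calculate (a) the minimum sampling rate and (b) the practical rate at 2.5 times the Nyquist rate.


By Nyquist theorem, fs_min = 2 * fmax.
fs_min = 2 * 500 = 1000 Hz
Practical rate = 2.5 * fs_min = 2.5 * 1000 = 2500 Hz

fs_min = 1000 Hz, fs_practical = 2500 Hz


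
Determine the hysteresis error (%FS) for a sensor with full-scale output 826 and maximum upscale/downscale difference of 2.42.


Hysteresis = (max difference / full scale) * 100%.
H = (2.42 / 826) * 100
H = 0.293 %FS

0.293 %FS


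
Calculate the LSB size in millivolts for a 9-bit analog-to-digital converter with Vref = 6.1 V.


The resolution (LSB) of an ADC is Vref / 2^n.
LSB = 6.1 / 2^9
LSB = 6.1 / 512
LSB = 0.01191406 V = 11.9140625 mV

11.9140625 mV


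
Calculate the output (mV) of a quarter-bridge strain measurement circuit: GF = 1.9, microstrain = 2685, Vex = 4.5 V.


Quarter bridge output: Vout = (GF * epsilon * Vex) / 4.
Vout = (1.9 * 2685e-6 * 4.5) / 4
Vout = 0.02295675 / 4 V
Vout = 0.00573919 V = 5.7392 mV

5.7392 mV


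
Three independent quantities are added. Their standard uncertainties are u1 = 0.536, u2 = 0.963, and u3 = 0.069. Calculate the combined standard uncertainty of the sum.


For a sum of independent quantities, uc = sqrt(u1^2 + u2^2 + u3^2).
uc = sqrt(0.536^2 + 0.963^2 + 0.069^2)
uc = sqrt(0.287296 + 0.927369 + 0.004761)
uc = 1.1043

1.1043


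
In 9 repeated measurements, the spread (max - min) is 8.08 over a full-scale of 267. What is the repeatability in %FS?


Repeatability = (spread / full scale) * 100%.
R = (8.08 / 267) * 100
R = 3.026 %FS

3.026 %FS


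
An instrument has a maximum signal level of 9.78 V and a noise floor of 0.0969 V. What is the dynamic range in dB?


Dynamic range = 20 * log10(Vmax / Vnoise).
DR = 20 * log10(9.78 / 0.0969)
DR = 20 * log10(100.93)
DR = 40.08 dB

40.08 dB


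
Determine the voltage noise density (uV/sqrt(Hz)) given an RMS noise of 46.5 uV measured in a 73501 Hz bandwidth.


Noise spectral density = Vrms / sqrt(BW).
NSD = 46.5 / sqrt(73501)
NSD = 46.5 / 271.1107
NSD = 0.1715 uV/sqrt(Hz)

0.1715 uV/sqrt(Hz)


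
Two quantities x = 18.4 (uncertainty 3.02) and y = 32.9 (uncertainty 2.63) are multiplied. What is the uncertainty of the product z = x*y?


For a product z = x*y, the relative uncertainty is:
uz/z = sqrt((ux/x)^2 + (uy/y)^2)
Relative uncertainties: ux/x = 3.02/18.4 = 0.16413
uy/y = 2.63/32.9 = 0.079939
z = 18.4 * 32.9 = 605.4
uz = 605.4 * sqrt(0.16413^2 + 0.079939^2) = 110.516

110.516


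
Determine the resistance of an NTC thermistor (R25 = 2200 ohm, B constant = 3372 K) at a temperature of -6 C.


NTC thermistor equation: Rt = R25 * exp(B * (1/T - 1/T25)).
T in Kelvin: 267.15 K, T25 = 298.15 K
1/T - 1/T25 = 1/267.15 - 1/298.15 = 0.0003892
B * (1/T - 1/T25) = 3372 * 0.0003892 = 1.3124
Rt = 2200 * exp(1.3124) = 8173.0 ohm

8173.0 ohm


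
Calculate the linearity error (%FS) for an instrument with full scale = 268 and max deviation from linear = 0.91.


Linearity error = (max deviation / full scale) * 100%.
Linearity = (0.91 / 268) * 100
Linearity = 0.34 %FS

0.34 %FS


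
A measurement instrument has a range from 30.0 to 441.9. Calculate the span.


Span = upper range - lower range.
Span = 441.9 - (30.0)
Span = 411.9

411.9


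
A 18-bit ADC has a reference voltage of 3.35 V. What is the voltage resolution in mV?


The resolution (LSB) of an ADC is Vref / 2^n.
LSB = 3.35 / 2^18
LSB = 3.35 / 262144
LSB = 1.278e-05 V = 0.01277924 mV

0.01277924 mV


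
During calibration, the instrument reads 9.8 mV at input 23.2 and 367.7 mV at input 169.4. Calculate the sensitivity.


Sensitivity = (y2 - y1) / (x2 - x1).
S = (367.7 - 9.8) / (169.4 - 23.2)
S = 357.9 / 146.2
S = 2.448 mV/unit

2.448 mV/unit


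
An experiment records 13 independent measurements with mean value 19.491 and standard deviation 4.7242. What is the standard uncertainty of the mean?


The standard uncertainty for Type A evaluation is u = s / sqrt(n).
u = 4.7242 / sqrt(13)
u = 4.7242 / 3.6056
u = 1.3103

1.3103


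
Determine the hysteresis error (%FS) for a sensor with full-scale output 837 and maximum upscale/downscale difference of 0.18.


Hysteresis = (max difference / full scale) * 100%.
H = (0.18 / 837) * 100
H = 0.022 %FS

0.022 %FS


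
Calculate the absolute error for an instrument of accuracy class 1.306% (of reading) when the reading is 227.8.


Absolute error = (accuracy% / 100) * reading.
Error = (1.306 / 100) * 227.8
Error = 0.01306 * 227.8
Error = 2.9751

2.9751


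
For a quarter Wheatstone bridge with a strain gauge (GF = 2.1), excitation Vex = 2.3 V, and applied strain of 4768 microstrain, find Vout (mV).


Quarter bridge output: Vout = (GF * epsilon * Vex) / 4.
Vout = (2.1 * 4768e-6 * 2.3) / 4
Vout = 0.02302944 / 4 V
Vout = 0.00575736 V = 5.7574 mV

5.7574 mV


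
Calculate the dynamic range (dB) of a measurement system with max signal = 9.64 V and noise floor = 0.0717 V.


Dynamic range = 20 * log10(Vmax / Vnoise).
DR = 20 * log10(9.64 / 0.0717)
DR = 20 * log10(134.45)
DR = 42.57 dB

42.57 dB


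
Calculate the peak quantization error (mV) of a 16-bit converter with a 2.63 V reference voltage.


The maximum quantization error is +/- LSB/2.
LSB = Vref / 2^n = 2.63 / 65536 = 4.013e-05 V
Max error = LSB / 2 = 4.013e-05 / 2 = 2.007e-05 V
Max error = 0.0201 mV

0.0201 mV


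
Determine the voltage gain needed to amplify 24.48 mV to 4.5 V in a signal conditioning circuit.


Gain = Vout / Vin (converting to same units).
G = 4.5 V / 24.48 mV
G = 4500.0 mV / 24.48 mV
G = 183.82

183.82


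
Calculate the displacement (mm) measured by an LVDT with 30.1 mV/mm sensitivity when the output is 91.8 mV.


Displacement = Vout / sensitivity.
d = 91.8 / 30.1
d = 3.05 mm

3.05 mm


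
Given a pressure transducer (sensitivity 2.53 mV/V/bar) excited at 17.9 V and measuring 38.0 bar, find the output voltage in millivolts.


Output = sensitivity * Vex * P.
Vout = 2.53 * 17.9 * 38.0
Vout = 45.287 * 38.0
Vout = 1720.91 mV

1720.91 mV


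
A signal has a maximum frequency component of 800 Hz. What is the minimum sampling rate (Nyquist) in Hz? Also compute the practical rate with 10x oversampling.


By Nyquist theorem, fs_min = 2 * fmax.
fs_min = 2 * 800 = 1600 Hz
Practical rate = 10 * fs_min = 10 * 1600 = 16000 Hz

fs_min = 1600 Hz, fs_practical = 16000 Hz


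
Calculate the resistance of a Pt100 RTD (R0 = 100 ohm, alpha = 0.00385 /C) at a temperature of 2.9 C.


The RTD equation: Rt = R0 * (1 + alpha * T).
Rt = 100 * (1 + 0.00385 * 2.9)
Rt = 100 * (1 + 0.011165)
Rt = 100 * 1.011165
Rt = 101.117 ohm

101.117 ohm


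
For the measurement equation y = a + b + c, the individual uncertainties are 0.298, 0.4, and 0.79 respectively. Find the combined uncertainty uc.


For a sum of independent quantities, uc = sqrt(u1^2 + u2^2 + u3^2).
uc = sqrt(0.298^2 + 0.4^2 + 0.79^2)
uc = sqrt(0.088804 + 0.16 + 0.6241)
uc = 0.9343

0.9343


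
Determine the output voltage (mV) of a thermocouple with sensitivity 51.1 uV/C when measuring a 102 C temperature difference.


The thermocouple output V = sensitivity * dT.
V = 51.1 uV/C * 102 C
V = 5212.2 uV
V = 5.212 mV

5.212 mV


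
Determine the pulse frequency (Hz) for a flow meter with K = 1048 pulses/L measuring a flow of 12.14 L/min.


Frequency = K * Q / 60 (converting L/min to L/s).
f = 1048 * 12.14 / 60
f = 12722.72 / 60
f = 212.05 Hz

212.05 Hz


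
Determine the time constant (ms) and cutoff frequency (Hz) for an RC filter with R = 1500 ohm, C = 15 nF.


Time constant: tau = R * C.
tau = 1500 * 1.50e-08 = 2.25e-05 s
tau = 0.0225 ms
Cutoff frequency: fc = 1 / (2*pi*R*C).
fc = 1 / (2*pi*2.25e-05) = 7073.55 Hz

tau = 0.0225 ms, fc = 7073.55 Hz


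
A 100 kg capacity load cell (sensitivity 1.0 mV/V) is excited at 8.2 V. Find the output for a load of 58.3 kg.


Vout = rated_output * Vex * (load / capacity).
Vout = 1.0 * 8.2 * (58.3 / 100)
Vout = 1.0 * 8.2 * 0.583
Vout = 4.781 mV

4.781 mV


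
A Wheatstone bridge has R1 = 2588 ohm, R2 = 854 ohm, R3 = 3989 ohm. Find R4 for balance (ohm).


At balance: R1*R4 = R2*R3, so R4 = R2*R3/R1.
R4 = 854 * 3989 / 2588
R4 = 3406606 / 2588
R4 = 1316.31 ohm

1316.31 ohm


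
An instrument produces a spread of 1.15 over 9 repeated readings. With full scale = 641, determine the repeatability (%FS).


Repeatability = (spread / full scale) * 100%.
R = (1.15 / 641) * 100
R = 0.179 %FS

0.179 %FS


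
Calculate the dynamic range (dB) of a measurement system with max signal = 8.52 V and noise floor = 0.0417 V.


Dynamic range = 20 * log10(Vmax / Vnoise).
DR = 20 * log10(8.52 / 0.0417)
DR = 20 * log10(204.32)
DR = 46.21 dB

46.21 dB


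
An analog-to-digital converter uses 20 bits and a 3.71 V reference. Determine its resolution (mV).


The resolution (LSB) of an ADC is Vref / 2^n.
LSB = 3.71 / 2^20
LSB = 3.71 / 1048576
LSB = 3.54e-06 V = 0.00353813 mV

0.00353813 mV


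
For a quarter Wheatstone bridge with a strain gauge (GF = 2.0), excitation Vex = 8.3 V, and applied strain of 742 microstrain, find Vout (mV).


Quarter bridge output: Vout = (GF * epsilon * Vex) / 4.
Vout = (2.0 * 742e-6 * 8.3) / 4
Vout = 0.0123172 / 4 V
Vout = 0.0030793 V = 3.0793 mV

3.0793 mV
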